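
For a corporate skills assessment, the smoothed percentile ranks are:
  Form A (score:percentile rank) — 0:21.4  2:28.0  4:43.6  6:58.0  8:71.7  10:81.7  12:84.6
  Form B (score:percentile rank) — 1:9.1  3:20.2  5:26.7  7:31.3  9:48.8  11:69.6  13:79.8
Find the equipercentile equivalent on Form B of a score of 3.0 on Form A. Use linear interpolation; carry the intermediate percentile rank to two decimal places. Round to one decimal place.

7.5

PR of 3.0 on Form A: 28.0 + (3.0 − 2)/(4 − 2) × (43.6 − 28.0) = 35.80
On Form B, PR 35.80 falls between score 7 (PR 31.3) and 9 (PR 48.8).
Interpolate: 7 + (35.80 − 31.3)/(48.8 − 31.3) × (9 − 7) = 7.5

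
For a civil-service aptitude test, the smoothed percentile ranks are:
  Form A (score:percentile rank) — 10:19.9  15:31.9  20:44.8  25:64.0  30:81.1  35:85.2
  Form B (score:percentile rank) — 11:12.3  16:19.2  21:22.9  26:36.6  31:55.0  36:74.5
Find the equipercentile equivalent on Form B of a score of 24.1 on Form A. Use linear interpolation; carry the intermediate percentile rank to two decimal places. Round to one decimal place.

32.4

PR of 24.1 on Form A: 44.8 + (24.1 − 20)/(25 − 20) × (64.0 − 44.8) = 60.54
On Form B, PR 60.54 falls between score 31 (PR 55.0) and 36 (PR 74.5).
Interpolate: 31 + (60.54 − 55.0)/(74.5 − 55.0) × (36 − 31) = 32.4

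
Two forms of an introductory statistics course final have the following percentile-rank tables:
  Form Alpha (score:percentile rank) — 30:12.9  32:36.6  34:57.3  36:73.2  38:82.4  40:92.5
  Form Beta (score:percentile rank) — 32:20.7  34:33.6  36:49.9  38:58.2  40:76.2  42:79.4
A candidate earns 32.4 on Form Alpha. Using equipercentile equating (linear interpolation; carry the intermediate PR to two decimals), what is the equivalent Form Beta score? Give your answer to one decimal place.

PR of 32.4 on Form Alpha: 36.6 + (32.4 − 32)/(34 − 32) × (57.3 − 36.6) = 40.74
On Form Beta, PR 40.74 falls between score 34 (PR 33.6) and 36 (PR 49.9).
Interpolate: 34 + (40.74 − 33.6)/(49.9 − 33.6) × (36 − 34) = 34.9

34.9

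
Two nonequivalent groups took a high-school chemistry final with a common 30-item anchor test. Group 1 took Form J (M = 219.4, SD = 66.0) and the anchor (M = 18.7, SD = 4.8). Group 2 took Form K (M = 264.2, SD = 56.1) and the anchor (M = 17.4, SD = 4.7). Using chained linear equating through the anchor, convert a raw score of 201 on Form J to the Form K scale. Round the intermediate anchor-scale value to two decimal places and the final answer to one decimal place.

Form J → anchor (Group 1): v = (4.8/66.0)(201 − 219.4) + 18.7 = 17.36
anchor → Form K (Group 2): y = (56.1/4.7)(17.36 − 17.4) + 264.2 = 263.7

263.7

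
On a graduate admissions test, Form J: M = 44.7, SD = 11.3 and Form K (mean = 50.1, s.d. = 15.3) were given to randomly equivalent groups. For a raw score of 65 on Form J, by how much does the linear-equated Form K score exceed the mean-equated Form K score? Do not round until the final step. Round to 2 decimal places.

7.19

Mean-equated: 65 + (50.1 − 44.7) = 70.40
Linear-equated: (15.3/11.3)(65 − 44.7) + 50.1 = 77.586
Difference = 77.586 − 70.40 = 7.19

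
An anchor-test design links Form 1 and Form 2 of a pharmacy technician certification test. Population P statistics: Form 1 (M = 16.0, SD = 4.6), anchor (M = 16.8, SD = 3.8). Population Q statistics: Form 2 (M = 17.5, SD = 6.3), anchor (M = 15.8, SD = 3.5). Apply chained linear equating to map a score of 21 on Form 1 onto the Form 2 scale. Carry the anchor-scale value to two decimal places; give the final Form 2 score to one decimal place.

26.7

Form 1 → anchor (Population P): v = (3.8/4.6)(21 − 16.0) + 16.8 = 20.93
anchor → Form 2 (Population Q): y = (6.3/3.5)(20.93 − 15.8) + 17.5 = 26.7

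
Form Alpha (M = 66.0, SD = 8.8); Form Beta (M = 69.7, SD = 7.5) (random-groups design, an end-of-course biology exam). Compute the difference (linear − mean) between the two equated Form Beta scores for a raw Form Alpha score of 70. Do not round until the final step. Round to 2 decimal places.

-0.59

Mean-equated: 70 + (69.7 − 66.0) = 73.70
Linear-equated: (7.5/8.8)(70 − 66.0) + 69.7 = 73.109
Difference = 73.109 − 73.70 = -0.59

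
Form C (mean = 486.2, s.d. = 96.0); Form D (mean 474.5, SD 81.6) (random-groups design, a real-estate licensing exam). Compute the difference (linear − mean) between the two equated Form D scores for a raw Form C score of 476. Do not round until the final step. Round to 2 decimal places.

1.53

Mean-equated: 476 + (474.5 − 486.2) = 464.30
Linear-equated: (81.6/96.0)(476 − 486.2) + 474.5 = 465.830
Difference = 465.830 − 464.30 = 1.53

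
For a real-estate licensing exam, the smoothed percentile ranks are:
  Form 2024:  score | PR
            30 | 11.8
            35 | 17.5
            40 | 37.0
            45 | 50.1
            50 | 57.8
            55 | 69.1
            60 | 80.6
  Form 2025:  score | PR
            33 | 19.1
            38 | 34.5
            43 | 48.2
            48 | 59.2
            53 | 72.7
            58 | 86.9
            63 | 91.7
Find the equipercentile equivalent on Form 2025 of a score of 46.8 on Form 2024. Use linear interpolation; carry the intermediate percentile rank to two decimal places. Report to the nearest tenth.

45.1

PR of 46.8 on Form 2024: 50.1 + (46.8 − 45)/(50 − 45) × (57.8 − 50.1) = 52.87
On Form 2025, PR 52.87 falls between score 43 (PR 48.2) and 48 (PR 59.2).
Interpolate: 43 + (52.87 − 48.2)/(59.2 − 48.2) × (48 − 43) = 45.1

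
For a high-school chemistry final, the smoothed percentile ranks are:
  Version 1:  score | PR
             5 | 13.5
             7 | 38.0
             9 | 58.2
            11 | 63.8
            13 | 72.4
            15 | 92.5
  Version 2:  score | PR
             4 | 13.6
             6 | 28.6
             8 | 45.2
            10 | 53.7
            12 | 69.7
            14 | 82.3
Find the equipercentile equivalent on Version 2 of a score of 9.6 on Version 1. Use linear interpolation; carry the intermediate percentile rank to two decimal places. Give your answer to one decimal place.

PR of 9.6 on Version 1: 58.2 + (9.6 − 9)/(11 − 9) × (63.8 − 58.2) = 59.88
On Version 2, PR 59.88 falls between score 10 (PR 53.7) and 12 (PR 69.7).
Interpolate: 10 + (59.88 − 53.7)/(69.7 − 53.7) × (12 − 10) = 10.8

10.8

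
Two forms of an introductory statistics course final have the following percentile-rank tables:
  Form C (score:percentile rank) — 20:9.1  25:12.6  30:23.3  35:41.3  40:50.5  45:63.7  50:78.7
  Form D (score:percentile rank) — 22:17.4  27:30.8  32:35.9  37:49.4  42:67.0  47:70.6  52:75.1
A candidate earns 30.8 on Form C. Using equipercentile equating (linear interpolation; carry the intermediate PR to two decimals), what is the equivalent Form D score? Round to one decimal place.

PR of 30.8 on Form C: 23.3 + (30.8 − 30)/(35 − 30) × (41.3 − 23.3) = 26.18
On Form D, PR 26.18 falls between score 22 (PR 17.4) and 27 (PR 30.8).
Interpolate: 22 + (26.18 − 17.4)/(30.8 − 17.4) × (27 − 22) = 25.3

25.3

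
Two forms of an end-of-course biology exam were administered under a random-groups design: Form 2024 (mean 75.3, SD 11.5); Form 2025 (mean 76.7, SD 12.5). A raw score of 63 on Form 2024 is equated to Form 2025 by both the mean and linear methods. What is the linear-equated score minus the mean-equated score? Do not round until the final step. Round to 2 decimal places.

Mean-equated: 63 + (76.7 − 75.3) = 64.40
Linear-equated: (12.5/11.5)(63 − 75.3) + 76.7 = 63.330
Difference = 63.330 − 64.40 = -1.07

-1.07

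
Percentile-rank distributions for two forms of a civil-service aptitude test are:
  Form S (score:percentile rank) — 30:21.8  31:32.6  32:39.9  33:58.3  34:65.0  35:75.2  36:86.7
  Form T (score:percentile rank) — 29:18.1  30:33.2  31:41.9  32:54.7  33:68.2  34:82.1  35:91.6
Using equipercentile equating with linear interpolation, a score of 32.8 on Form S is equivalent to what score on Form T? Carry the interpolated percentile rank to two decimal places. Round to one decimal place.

32.0

PR of 32.8 on Form S: 39.9 + (32.8 − 32)/(33 − 32) × (58.3 − 39.9) = 54.62
On Form T, PR 54.62 falls between score 31 (PR 41.9) and 32 (PR 54.7).
Interpolate: 31 + (54.62 − 41.9)/(54.7 − 41.9) × (32 − 31) = 32.0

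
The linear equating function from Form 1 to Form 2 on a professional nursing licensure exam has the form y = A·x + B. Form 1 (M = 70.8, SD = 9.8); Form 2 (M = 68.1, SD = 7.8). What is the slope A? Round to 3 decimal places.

A = SD_Y / SD_X = 7.8 / 9.8 = 0.796

0.796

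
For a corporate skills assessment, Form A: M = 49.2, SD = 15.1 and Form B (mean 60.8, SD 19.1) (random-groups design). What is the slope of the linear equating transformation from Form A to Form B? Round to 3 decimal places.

A = SD_Y / SD_X = 19.1 / 15.1 = 1.265

1.265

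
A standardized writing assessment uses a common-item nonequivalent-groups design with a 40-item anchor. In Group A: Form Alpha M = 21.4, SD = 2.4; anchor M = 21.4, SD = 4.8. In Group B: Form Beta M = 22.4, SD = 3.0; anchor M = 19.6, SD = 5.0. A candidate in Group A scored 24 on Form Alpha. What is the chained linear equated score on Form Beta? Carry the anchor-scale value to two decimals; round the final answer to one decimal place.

Form Alpha → anchor (Group A): v = (4.8/2.4)(24 − 21.4) + 21.4 = 26.60
anchor → Form Beta (Group B): y = (3.0/5.0)(26.60 − 19.6) + 22.4 = 26.6

26.6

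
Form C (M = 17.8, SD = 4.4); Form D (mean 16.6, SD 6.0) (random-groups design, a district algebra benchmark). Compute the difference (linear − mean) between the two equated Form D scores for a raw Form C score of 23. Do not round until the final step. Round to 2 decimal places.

Mean-equated: 23 + (16.6 − 17.8) = 21.80
Linear-equated: (6.0/4.4)(23 − 17.8) + 16.6 = 23.691
Difference = 23.691 − 21.80 = 1.89

1.89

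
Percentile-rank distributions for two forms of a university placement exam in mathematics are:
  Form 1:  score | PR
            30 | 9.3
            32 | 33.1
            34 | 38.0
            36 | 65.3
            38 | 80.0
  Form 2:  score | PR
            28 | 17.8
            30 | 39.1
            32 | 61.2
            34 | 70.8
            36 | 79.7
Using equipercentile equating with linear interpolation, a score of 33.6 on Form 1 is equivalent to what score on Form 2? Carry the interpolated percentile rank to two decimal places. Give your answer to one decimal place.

29.8

PR of 33.6 on Form 1: 33.1 + (33.6 − 32)/(34 − 32) × (38.0 − 33.1) = 37.02
On Form 2, PR 37.02 falls between score 28 (PR 17.8) and 30 (PR 39.1).
Interpolate: 28 + (37.02 − 17.8)/(39.1 − 17.8) × (30 − 28) = 29.8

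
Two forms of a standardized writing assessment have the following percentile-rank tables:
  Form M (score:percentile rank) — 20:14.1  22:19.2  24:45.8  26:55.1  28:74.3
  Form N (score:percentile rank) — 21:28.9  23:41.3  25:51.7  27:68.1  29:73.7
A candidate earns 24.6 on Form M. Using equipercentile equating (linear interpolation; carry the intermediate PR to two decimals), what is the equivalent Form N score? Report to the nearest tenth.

PR of 24.6 on Form M: 45.8 + (24.6 − 24)/(26 − 24) × (55.1 − 45.8) = 48.59
On Form N, PR 48.59 falls between score 23 (PR 41.3) and 25 (PR 51.7).
Interpolate: 23 + (48.59 − 41.3)/(51.7 − 41.3) × (25 − 23) = 24.4

24.4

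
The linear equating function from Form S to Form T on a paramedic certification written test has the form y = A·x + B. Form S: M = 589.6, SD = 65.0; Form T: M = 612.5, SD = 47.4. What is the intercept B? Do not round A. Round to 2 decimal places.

182.55

A = SD_Y / SD_X = 47.4 / 65.0 = 0.729231
B = M_Y − A·M_X = 612.5 − 0.729231 × 589.6 = 182.55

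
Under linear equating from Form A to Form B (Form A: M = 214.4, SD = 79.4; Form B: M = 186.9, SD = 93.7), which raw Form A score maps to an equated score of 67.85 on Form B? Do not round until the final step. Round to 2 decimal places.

Invert y = (SD_Y/SD_X)(x − M_X) + M_Y:
x = (SD_X/SD_Y)(y − M_Y) + M_X = (79.4/93.7)(67.85 − 186.9) + 214.4
x = 0.847385 × -119.050 + 214.4 = 113.52

113.52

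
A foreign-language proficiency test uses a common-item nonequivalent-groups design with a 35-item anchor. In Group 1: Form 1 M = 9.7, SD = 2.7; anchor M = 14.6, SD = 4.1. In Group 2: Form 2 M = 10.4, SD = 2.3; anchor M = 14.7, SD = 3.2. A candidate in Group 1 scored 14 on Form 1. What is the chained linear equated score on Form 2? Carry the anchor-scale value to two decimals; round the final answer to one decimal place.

15.0

Form 1 → anchor (Group 1): v = (4.1/2.7)(14 − 9.7) + 14.6 = 21.13
anchor → Form 2 (Group 2): y = (2.3/3.2)(21.13 − 14.7) + 10.4 = 15.0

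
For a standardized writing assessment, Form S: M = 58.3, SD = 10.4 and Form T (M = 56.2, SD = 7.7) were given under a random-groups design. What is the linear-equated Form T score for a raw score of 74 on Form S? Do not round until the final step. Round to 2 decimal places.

Linear equating: y = (SD_Y/SD_X)(x − M_X) + M_Y
y = (7.7/10.4)(74 − 58.3) + 56.2
y = 0.740385 × 15.7 + 56.2 = 11.6240 + 56.2 = 67.82

67.82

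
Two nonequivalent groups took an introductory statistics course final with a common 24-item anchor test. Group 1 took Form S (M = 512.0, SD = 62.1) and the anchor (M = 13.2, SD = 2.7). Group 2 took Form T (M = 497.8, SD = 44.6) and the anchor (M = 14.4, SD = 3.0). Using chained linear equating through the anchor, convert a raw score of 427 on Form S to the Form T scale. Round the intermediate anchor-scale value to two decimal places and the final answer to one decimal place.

425.0

Form S → anchor (Group 1): v = (2.7/62.1)(427 − 512.0) + 13.2 = 9.50
anchor → Form T (Group 2): y = (44.6/3.0)(9.50 − 14.4) + 497.8 = 425.0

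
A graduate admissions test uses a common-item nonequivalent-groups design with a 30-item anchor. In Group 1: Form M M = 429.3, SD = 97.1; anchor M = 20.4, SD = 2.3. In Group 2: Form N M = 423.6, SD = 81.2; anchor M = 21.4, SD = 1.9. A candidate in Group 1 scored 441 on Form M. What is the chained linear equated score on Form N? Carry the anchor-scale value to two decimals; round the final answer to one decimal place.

392.8

Form M → anchor (Group 1): v = (2.3/97.1)(441 − 429.3) + 20.4 = 20.68
anchor → Form N (Group 2): y = (81.2/1.9)(20.68 − 21.4) + 423.6 = 392.8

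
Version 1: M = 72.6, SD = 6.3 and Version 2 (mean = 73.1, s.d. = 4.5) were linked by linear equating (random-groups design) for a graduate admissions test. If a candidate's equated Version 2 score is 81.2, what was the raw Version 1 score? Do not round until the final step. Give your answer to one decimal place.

Invert y = (SD_Y/SD_X)(x − M_X) + M_Y:
x = (SD_X/SD_Y)(y − M_Y) + M_X = (6.3/4.5)(81.2 − 73.1) + 72.6
x = 1.400000 × 8.100 + 72.6 = 83.9

83.9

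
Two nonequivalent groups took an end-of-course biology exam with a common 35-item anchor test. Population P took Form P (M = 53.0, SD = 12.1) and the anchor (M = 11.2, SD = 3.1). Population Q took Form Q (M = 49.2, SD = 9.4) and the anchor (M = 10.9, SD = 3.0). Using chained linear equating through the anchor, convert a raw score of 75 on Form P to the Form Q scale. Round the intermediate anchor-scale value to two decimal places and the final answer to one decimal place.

67.8

Form P → anchor (Population P): v = (3.1/12.1)(75 − 53.0) + 11.2 = 16.84
anchor → Form Q (Population Q): y = (9.4/3.0)(16.84 − 10.9) + 49.2 = 67.8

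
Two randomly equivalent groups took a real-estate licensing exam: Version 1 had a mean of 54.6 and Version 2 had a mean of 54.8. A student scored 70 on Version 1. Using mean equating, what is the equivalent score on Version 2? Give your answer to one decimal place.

Mean equating: y = x + (M_Y − M_X) = 70 + (54.8 − 54.6) = 70.2

70.2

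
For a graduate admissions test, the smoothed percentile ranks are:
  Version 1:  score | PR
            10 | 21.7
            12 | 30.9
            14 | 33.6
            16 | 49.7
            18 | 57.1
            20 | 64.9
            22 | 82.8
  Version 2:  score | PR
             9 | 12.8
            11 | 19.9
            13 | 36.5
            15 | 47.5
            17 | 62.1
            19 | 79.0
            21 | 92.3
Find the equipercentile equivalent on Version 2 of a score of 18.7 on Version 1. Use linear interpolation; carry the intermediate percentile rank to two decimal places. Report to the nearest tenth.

16.7

PR of 18.7 on Version 1: 57.1 + (18.7 − 18)/(20 − 18) × (64.9 − 57.1) = 59.83
On Version 2, PR 59.83 falls between score 15 (PR 47.5) and 17 (PR 62.1).
Interpolate: 15 + (59.83 − 47.5)/(62.1 − 47.5) × (17 − 15) = 16.7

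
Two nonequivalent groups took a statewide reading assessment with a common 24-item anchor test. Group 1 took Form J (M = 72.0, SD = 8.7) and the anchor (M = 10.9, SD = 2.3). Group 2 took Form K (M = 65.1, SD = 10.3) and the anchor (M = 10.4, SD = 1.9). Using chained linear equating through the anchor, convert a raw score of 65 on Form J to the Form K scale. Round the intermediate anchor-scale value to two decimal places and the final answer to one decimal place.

57.8

Form J → anchor (Group 1): v = (2.3/8.7)(65 − 72.0) + 10.9 = 9.05
anchor → Form K (Group 2): y = (10.3/1.9)(9.05 − 10.4) + 65.1 = 57.8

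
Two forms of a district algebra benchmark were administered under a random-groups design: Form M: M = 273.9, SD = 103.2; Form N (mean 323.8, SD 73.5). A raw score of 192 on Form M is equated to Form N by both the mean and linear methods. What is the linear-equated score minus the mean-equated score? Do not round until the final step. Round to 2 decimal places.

Mean-equated: 192 + (323.8 − 273.9) = 241.90
Linear-equated: (73.5/103.2)(192 − 273.9) + 323.8 = 265.470
Difference = 265.470 − 241.90 = 23.57

23.57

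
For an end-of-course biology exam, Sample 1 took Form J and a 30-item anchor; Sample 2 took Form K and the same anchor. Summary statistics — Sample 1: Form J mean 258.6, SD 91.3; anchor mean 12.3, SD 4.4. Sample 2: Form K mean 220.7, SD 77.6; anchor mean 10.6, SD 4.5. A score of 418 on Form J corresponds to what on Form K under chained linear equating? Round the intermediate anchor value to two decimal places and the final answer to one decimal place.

Form J → anchor (Sample 1): v = (4.4/91.3)(418 − 258.6) + 12.3 = 19.98
anchor → Form K (Sample 2): y = (77.6/4.5)(19.98 − 10.6) + 220.7 = 382.5

382.5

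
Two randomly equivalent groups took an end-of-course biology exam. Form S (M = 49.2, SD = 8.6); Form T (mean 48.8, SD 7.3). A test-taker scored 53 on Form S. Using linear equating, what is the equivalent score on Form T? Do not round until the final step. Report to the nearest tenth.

Linear equating: y = (SD_Y/SD_X)(x − M_X) + M_Y
y = (7.3/8.6)(53 − 49.2) + 48.8
y = 0.848837 × 3.8 + 48.8 = 3.2256 + 48.8 = 52.0

52.0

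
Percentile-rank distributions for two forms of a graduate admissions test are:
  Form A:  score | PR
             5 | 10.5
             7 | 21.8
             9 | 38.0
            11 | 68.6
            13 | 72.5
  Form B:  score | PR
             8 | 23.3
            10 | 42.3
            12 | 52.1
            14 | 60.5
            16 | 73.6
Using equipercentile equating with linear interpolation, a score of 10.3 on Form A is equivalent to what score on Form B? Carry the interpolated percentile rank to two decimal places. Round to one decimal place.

13.4

PR of 10.3 on Form A: 38.0 + (10.3 − 9)/(11 − 9) × (68.6 − 38.0) = 57.89
On Form B, PR 57.89 falls between score 12 (PR 52.1) and 14 (PR 60.5).
Interpolate: 12 + (57.89 − 52.1)/(60.5 − 52.1) × (14 − 12) = 13.4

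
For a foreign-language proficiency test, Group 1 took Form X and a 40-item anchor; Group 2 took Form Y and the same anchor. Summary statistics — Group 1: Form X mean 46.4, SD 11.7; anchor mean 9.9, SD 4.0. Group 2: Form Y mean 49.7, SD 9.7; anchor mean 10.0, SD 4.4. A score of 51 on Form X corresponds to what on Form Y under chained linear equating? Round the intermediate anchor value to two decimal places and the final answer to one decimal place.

Form X → anchor (Group 1): v = (4.0/11.7)(51 − 46.4) + 9.9 = 11.47
anchor → Form Y (Group 2): y = (9.7/4.4)(11.47 − 10.0) + 49.7 = 52.9

52.9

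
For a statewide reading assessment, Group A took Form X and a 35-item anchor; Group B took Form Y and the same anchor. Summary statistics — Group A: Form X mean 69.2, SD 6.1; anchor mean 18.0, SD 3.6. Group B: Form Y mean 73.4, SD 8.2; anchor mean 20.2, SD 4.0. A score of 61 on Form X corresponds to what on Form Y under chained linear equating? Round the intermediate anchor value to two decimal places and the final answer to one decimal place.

Form X → anchor (Group A): v = (3.6/6.1)(61 − 69.2) + 18.0 = 13.16
anchor → Form Y (Group B): y = (8.2/4.0)(13.16 − 20.2) + 73.4 = 59.0

59.0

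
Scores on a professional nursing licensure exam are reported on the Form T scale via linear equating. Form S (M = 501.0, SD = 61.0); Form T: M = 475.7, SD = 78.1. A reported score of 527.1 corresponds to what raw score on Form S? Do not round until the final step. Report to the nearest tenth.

541.1

Invert y = (SD_Y/SD_X)(x − M_X) + M_Y:
x = (SD_X/SD_Y)(y − M_Y) + M_X = (61.0/78.1)(527.1 − 475.7) + 501.0
x = 0.781050 × 51.400 + 501.0 = 541.1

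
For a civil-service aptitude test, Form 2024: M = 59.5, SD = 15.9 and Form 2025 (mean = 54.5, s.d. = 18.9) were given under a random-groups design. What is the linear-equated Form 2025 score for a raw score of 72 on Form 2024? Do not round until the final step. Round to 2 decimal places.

69.36

Linear equating: y = (SD_Y/SD_X)(x − M_X) + M_Y
y = (18.9/15.9)(72 − 59.5) + 54.5
y = 1.188679 × 12.5 + 54.5 = 14.8585 + 54.5 = 69.36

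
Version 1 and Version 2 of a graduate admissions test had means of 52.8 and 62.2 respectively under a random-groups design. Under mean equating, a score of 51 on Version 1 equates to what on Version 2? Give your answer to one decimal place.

60.4

Mean equating: y = x + (M_Y − M_X) = 51 + (62.2 − 52.8) = 60.4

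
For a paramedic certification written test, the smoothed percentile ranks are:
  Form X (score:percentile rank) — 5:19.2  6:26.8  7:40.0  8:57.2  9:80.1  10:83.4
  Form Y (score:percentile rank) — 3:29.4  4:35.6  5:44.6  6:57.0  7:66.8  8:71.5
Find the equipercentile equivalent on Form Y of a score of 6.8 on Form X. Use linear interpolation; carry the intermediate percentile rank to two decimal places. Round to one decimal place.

PR of 6.8 on Form X: 26.8 + (6.8 − 6)/(7 − 6) × (40.0 − 26.8) = 37.36
On Form Y, PR 37.36 falls between score 4 (PR 35.6) and 5 (PR 44.6).
Interpolate: 4 + (37.36 − 35.6)/(44.6 − 35.6) × (5 − 4) = 4.2

4.2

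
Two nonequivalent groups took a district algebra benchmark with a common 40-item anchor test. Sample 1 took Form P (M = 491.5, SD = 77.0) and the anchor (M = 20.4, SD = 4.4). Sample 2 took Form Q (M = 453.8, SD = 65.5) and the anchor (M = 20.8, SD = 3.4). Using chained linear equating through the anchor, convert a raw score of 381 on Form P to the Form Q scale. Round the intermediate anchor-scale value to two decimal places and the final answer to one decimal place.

324.5

Form P → anchor (Sample 1): v = (4.4/77.0)(381 − 491.5) + 20.4 = 14.09
anchor → Form Q (Sample 2): y = (65.5/3.4)(14.09 − 20.8) + 453.8 = 324.5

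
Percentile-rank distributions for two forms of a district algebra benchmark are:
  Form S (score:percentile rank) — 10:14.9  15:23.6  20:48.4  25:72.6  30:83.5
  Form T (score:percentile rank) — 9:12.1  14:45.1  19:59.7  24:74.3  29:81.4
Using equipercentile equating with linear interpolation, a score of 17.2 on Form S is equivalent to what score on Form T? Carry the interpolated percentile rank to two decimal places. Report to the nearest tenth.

PR of 17.2 on Form S: 23.6 + (17.2 − 15)/(20 − 15) × (48.4 − 23.6) = 34.51
On Form T, PR 34.51 falls between score 9 (PR 12.1) and 14 (PR 45.1).
Interpolate: 9 + (34.51 − 12.1)/(45.1 − 12.1) × (14 − 9) = 12.4

12.4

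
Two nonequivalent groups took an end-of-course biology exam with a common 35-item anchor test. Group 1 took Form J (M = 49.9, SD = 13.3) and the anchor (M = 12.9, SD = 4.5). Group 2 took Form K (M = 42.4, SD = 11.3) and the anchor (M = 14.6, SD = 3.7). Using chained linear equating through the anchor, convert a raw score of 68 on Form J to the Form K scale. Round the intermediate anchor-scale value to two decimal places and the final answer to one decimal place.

Form J → anchor (Group 1): v = (4.5/13.3)(68 − 49.9) + 12.9 = 19.02
anchor → Form K (Group 2): y = (11.3/3.7)(19.02 − 14.6) + 42.4 = 55.9

55.9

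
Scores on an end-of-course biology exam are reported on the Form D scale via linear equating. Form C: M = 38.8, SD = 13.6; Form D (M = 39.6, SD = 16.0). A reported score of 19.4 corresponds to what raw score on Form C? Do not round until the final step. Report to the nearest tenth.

21.6

Invert y = (SD_Y/SD_X)(x − M_X) + M_Y:
x = (SD_X/SD_Y)(y − M_Y) + M_X = (13.6/16.0)(19.4 − 39.6) + 38.8
x = 0.850000 × -20.200 + 38.8 = 21.6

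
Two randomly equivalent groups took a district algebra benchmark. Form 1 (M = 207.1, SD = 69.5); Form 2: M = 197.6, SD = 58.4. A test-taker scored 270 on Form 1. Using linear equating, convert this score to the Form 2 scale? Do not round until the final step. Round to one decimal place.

250.5

Linear equating: y = (SD_Y/SD_X)(x − M_X) + M_Y
y = (58.4/69.5)(270 − 207.1) + 197.6
y = 0.840288 × 62.9 + 197.6 = 52.8541 + 197.6 = 250.5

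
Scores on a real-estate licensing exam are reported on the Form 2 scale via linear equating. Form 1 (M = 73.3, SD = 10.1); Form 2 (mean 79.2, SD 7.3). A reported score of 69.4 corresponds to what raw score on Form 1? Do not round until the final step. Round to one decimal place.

Invert y = (SD_Y/SD_X)(x − M_X) + M_Y:
x = (SD_X/SD_Y)(y − M_Y) + M_X = (10.1/7.3)(69.4 − 79.2) + 73.3
x = 1.383562 × -9.800 + 73.3 = 59.7

59.7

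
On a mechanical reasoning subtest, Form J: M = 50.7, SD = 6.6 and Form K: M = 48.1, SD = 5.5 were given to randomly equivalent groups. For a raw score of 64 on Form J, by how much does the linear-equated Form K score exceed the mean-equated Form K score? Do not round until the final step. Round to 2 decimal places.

-2.22

Mean-equated: 64 + (48.1 − 50.7) = 61.40
Linear-equated: (5.5/6.6)(64 − 50.7) + 48.1 = 59.183
Difference = 59.183 − 61.40 = -2.22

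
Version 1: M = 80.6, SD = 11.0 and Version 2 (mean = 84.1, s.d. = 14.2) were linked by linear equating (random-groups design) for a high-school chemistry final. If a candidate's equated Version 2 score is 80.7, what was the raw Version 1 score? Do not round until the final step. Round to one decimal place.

Invert y = (SD_Y/SD_X)(x − M_X) + M_Y:
x = (SD_X/SD_Y)(y − M_Y) + M_X = (11.0/14.2)(80.7 − 84.1) + 80.6
x = 0.774648 × -3.400 + 80.6 = 78.0

78.0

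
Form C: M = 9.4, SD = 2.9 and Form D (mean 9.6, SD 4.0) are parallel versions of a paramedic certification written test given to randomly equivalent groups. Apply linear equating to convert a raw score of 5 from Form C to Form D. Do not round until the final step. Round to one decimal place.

3.5

Linear equating: y = (SD_Y/SD_X)(x − M_X) + M_Y
y = (4.0/2.9)(5 − 9.4) + 9.6
y = 1.379310 × -4.4 + 9.6 = -6.0690 + 9.6 = 3.5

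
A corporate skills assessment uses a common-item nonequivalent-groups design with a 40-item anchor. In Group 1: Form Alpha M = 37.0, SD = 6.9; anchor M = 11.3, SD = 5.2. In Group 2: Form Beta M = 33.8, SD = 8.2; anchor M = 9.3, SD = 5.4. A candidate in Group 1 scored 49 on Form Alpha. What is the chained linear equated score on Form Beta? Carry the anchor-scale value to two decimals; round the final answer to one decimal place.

50.6

Form Alpha → anchor (Group 1): v = (5.2/6.9)(49 − 37.0) + 11.3 = 20.34
anchor → Form Beta (Group 2): y = (8.2/5.4)(20.34 − 9.3) + 33.8 = 50.6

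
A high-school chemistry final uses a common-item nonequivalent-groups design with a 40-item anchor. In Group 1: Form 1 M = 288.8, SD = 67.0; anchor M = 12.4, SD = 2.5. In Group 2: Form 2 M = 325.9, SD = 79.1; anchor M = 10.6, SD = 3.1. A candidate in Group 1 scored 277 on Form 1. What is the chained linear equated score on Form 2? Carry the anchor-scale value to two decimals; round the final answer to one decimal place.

360.6

Form 1 → anchor (Group 1): v = (2.5/67.0)(277 − 288.8) + 12.4 = 11.96
anchor → Form 2 (Group 2): y = (79.1/3.1)(11.96 − 10.6) + 325.9 = 360.6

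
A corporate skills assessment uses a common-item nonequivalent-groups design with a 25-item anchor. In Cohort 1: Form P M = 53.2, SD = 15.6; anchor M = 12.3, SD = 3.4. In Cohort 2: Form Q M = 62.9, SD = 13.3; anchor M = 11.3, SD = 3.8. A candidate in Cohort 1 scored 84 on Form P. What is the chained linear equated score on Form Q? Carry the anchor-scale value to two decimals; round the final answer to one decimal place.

Form P → anchor (Cohort 1): v = (3.4/15.6)(84 − 53.2) + 12.3 = 19.01
anchor → Form Q (Cohort 2): y = (13.3/3.8)(19.01 − 11.3) + 62.9 = 89.9

89.9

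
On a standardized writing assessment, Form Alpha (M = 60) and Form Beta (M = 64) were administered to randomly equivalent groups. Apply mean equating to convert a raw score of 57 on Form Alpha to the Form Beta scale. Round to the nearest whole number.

61

Mean equating: y = x + (M_Y − M_X) = 57 + (64 − 60) = 61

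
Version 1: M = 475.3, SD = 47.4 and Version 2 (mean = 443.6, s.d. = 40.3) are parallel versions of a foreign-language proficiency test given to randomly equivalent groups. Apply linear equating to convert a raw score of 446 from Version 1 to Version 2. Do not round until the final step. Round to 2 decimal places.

418.69

Linear equating: y = (SD_Y/SD_X)(x − M_X) + M_Y
y = (40.3/47.4)(446 − 475.3) + 443.6
y = 0.850211 × -29.3 + 443.6 = -24.9112 + 443.6 = 418.69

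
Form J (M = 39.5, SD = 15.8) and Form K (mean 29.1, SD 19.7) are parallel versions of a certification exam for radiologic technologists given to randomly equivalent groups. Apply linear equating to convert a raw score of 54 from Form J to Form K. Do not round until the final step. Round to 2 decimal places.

47.18

Linear equating: y = (SD_Y/SD_X)(x − M_X) + M_Y
y = (19.7/15.8)(54 − 39.5) + 29.1
y = 1.246835 × 14.5 + 29.1 = 18.0791 + 29.1 = 47.18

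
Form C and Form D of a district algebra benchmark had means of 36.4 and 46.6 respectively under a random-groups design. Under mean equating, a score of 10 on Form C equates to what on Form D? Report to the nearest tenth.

Mean equating: y = x + (M_Y − M_X) = 10 + (46.6 − 36.4) = 20.2

20.2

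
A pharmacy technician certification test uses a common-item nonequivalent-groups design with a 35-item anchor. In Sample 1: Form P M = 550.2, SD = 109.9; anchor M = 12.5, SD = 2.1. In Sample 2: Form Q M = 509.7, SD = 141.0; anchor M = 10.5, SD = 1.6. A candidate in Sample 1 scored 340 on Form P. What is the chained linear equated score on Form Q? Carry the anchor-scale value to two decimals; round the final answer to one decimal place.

Form P → anchor (Sample 1): v = (2.1/109.9)(340 − 550.2) + 12.5 = 8.48
anchor → Form Q (Sample 2): y = (141.0/1.6)(8.48 − 10.5) + 509.7 = 331.7

331.7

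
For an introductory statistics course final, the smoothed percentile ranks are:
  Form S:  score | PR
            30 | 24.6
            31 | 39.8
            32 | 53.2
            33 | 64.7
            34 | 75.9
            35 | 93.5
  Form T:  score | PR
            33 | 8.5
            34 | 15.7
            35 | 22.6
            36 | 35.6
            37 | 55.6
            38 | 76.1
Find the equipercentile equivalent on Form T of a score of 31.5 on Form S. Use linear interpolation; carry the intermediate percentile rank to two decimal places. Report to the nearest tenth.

36.5

PR of 31.5 on Form S: 39.8 + (31.5 − 31)/(32 − 31) × (53.2 − 39.8) = 46.50
On Form T, PR 46.50 falls between score 36 (PR 35.6) and 37 (PR 55.6).
Interpolate: 36 + (46.50 − 35.6)/(55.6 − 35.6) × (37 − 36) = 36.5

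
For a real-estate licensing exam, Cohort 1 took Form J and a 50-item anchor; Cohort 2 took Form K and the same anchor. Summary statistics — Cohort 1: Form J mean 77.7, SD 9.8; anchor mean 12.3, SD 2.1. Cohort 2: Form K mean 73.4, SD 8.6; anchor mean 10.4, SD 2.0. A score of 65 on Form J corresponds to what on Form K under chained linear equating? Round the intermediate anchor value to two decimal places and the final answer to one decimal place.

Form J → anchor (Cohort 1): v = (2.1/9.8)(65 − 77.7) + 12.3 = 9.58
anchor → Form K (Cohort 2): y = (8.6/2.0)(9.58 − 10.4) + 73.4 = 69.9

69.9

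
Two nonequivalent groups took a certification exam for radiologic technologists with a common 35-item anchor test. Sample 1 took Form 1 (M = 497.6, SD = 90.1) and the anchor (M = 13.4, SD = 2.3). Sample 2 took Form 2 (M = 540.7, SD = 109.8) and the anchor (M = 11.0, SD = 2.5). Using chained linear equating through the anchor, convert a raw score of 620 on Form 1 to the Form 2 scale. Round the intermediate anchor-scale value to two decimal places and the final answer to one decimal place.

783.1

Form 1 → anchor (Sample 1): v = (2.3/90.1)(620 − 497.6) + 13.4 = 16.52
anchor → Form 2 (Sample 2): y = (109.8/2.5)(16.52 − 11.0) + 540.7 = 783.1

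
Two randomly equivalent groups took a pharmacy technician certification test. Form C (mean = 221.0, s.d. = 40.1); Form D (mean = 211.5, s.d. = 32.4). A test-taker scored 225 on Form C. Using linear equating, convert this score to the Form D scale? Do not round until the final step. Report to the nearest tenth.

214.7

Linear equating: y = (SD_Y/SD_X)(x − M_X) + M_Y
y = (32.4/40.1)(225 − 221.0) + 211.5
y = 0.807980 × 4.0 + 211.5 = 3.2319 + 211.5 = 214.7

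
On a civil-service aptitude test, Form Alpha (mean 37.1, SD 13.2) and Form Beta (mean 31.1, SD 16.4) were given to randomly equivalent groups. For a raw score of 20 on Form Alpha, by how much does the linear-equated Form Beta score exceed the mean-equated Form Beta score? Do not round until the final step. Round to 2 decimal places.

Mean-equated: 20 + (31.1 − 37.1) = 14.00
Linear-equated: (16.4/13.2)(20 − 37.1) + 31.1 = 9.855
Difference = 9.855 − 14.00 = -4.15

-4.15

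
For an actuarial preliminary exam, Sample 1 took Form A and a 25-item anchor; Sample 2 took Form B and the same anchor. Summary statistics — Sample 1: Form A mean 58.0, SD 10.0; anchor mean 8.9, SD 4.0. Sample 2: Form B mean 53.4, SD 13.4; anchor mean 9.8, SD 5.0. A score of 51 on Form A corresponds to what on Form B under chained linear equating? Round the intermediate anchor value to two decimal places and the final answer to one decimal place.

43.5

Form A → anchor (Sample 1): v = (4.0/10.0)(51 − 58.0) + 8.9 = 6.10
anchor → Form B (Sample 2): y = (13.4/5.0)(6.10 − 9.8) + 53.4 = 43.5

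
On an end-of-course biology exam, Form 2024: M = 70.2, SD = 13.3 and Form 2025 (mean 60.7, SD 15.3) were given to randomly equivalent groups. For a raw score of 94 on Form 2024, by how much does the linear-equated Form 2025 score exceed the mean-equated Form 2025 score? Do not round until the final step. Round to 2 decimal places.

3.58

Mean-equated: 94 + (60.7 − 70.2) = 84.50
Linear-equated: (15.3/13.3)(94 − 70.2) + 60.7 = 88.079
Difference = 88.079 − 84.50 = 3.58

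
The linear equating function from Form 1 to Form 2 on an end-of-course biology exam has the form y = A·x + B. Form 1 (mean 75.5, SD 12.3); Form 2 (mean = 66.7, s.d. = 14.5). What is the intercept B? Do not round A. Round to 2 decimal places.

-22.30

A = SD_Y / SD_X = 14.5 / 12.3 = 1.178862
B = M_Y − A·M_X = 66.7 − 1.178862 × 75.5 = -22.30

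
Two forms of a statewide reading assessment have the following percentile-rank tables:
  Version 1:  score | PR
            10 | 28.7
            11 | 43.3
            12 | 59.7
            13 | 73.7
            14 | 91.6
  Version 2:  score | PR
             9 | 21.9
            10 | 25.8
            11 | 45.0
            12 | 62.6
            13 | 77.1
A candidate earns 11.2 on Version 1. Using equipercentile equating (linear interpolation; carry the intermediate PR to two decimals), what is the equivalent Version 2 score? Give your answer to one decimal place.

11.1

PR of 11.2 on Version 1: 43.3 + (11.2 − 11)/(12 − 11) × (59.7 − 43.3) = 46.58
On Version 2, PR 46.58 falls between score 11 (PR 45.0) and 12 (PR 62.6).
Interpolate: 11 + (46.58 − 45.0)/(62.6 − 45.0) × (12 − 11) = 11.1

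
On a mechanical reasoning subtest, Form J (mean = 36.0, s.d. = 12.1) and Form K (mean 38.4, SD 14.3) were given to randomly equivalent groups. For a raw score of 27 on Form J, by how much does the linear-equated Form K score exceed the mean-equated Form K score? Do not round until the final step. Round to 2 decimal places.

Mean-equated: 27 + (38.4 − 36.0) = 29.40
Linear-equated: (14.3/12.1)(27 − 36.0) + 38.4 = 27.764
Difference = 27.764 − 29.40 = -1.64

-1.64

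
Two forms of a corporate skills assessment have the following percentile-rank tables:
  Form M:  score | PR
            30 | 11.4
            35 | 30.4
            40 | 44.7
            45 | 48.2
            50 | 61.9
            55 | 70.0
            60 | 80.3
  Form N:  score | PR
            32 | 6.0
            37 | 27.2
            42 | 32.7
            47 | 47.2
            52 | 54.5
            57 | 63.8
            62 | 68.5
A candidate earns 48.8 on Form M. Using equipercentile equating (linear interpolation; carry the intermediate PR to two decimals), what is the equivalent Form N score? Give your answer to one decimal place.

PR of 48.8 on Form M: 48.2 + (48.8 − 45)/(50 − 45) × (61.9 − 48.2) = 58.61
On Form N, PR 58.61 falls between score 52 (PR 54.5) and 57 (PR 63.8).
Interpolate: 52 + (58.61 − 54.5)/(63.8 − 54.5) × (57 − 52) = 54.2

54.2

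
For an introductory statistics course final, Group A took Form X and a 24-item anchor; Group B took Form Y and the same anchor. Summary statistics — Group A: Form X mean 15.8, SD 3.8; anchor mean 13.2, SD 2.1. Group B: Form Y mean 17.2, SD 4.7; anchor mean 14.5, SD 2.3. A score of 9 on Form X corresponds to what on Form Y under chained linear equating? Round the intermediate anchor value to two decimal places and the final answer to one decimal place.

Form X → anchor (Group A): v = (2.1/3.8)(9 − 15.8) + 13.2 = 9.44
anchor → Form Y (Group B): y = (4.7/2.3)(9.44 − 14.5) + 17.2 = 6.9

6.9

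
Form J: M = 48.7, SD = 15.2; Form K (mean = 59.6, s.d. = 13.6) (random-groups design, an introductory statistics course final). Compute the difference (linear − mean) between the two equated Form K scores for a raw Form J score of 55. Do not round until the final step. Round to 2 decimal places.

-0.66

Mean-equated: 55 + (59.6 − 48.7) = 65.90
Linear-equated: (13.6/15.2)(55 − 48.7) + 59.6 = 65.237
Difference = 65.237 − 65.90 = -0.66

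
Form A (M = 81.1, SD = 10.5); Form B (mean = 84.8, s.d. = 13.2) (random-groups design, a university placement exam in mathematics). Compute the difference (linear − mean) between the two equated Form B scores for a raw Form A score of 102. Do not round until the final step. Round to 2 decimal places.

5.37

Mean-equated: 102 + (84.8 − 81.1) = 105.70
Linear-equated: (13.2/10.5)(102 − 81.1) + 84.8 = 111.074
Difference = 111.074 − 105.70 = 5.37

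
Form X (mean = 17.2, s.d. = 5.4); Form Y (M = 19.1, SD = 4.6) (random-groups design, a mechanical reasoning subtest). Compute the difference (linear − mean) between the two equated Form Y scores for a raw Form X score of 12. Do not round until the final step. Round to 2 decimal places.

Mean-equated: 12 + (19.1 − 17.2) = 13.90
Linear-equated: (4.6/5.4)(12 − 17.2) + 19.1 = 14.670
Difference = 14.670 − 13.90 = 0.77

0.77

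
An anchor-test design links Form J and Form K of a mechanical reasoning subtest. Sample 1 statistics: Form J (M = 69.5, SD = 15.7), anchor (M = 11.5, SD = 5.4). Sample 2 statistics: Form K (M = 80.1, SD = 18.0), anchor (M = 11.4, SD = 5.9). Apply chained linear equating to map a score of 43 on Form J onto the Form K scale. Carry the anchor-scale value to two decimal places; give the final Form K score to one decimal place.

Form J → anchor (Sample 1): v = (5.4/15.7)(43 − 69.5) + 11.5 = 2.39
anchor → Form K (Sample 2): y = (18.0/5.9)(2.39 − 11.4) + 80.1 = 52.6

52.6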